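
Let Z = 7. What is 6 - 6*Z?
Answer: -36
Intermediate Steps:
6 - 6*Z = 6 - 6*7 = 6 - 42 = -36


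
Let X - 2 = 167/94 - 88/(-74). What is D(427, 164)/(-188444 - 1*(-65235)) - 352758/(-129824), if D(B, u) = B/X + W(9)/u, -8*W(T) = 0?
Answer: 375227993523509/138129012582768 ≈ 2.7165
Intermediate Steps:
X = 17271/3478 (X = 2 + (167/94 - 88/(-74)) = 2 + (167*(1/94) - 88*(-1/74)) = 2 + (167/94 + 44/37) = 2 + 10315/3478 = 17271/3478 ≈ 4.9658)
W(T) = 0 (W(T) = -⅛*0 = 0)
D(B, u) = 3478*B/17271 (D(B, u) = B/(17271/3478) + 0/u = B*(3478/17271) + 0 = 3478*B/17271 + 0 = 3478*B/17271)
D(427, 164)/(-188444 - 1*(-65235)) - 352758/(-129824) = ((3478/17271)*427)/(-188444 - 1*(-65235)) - 352758/(-129824) = 1485106/(17271*(-188444 + 65235)) - 352758*(-1/129824) = (1485106/17271)/(-123209) + 176379/64912 = (1485106/17271)*(-1/123209) + 176379/64912 = -1485106/2127942639 + 176379/64912 = 375227993523509/138129012582768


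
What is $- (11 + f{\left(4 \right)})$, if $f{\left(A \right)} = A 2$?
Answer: $-19$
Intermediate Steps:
$f{\left(A \right)} = 2 A$
$- (11 + f{\left(4 \right)}) = - (11 + 2 \cdot 4) = - (11 + 8) = \left(-1\right) 19 = -19$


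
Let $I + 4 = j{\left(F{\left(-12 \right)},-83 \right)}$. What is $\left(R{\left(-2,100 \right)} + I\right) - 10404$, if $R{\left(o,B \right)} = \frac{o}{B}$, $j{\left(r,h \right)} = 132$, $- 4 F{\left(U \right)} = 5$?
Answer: $- \frac{513801}{50} \approx -10276.0$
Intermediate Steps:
$F{\left(U \right)} = - \frac{5}{4}$ ($F{\left(U \right)} = \left(- \frac{1}{4}\right) 5 = - \frac{5}{4}$)
$I = 128$ ($I = -4 + 132 = 128$)
$\left(R{\left(-2,100 \right)} + I\right) - 10404 = \left(- \frac{2}{100} + 128\right) - 10404 = \left(\left(-2\right) \frac{1}{100} + 128\right) - 10404 = \left(- \frac{1}{50} + 128\right) - 10404 = \frac{6399}{50} - 10404 = - \frac{513801}{50}$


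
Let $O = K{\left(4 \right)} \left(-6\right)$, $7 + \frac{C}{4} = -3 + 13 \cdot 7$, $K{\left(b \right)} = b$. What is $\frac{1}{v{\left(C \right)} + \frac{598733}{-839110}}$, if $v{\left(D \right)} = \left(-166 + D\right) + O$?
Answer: $\frac{839110}{111842007} \approx 0.0075026$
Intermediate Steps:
$C = 324$ ($C = -28 + 4 \left(-3 + 13 \cdot 7\right) = -28 + 4 \left(-3 + 91\right) = -28 + 4 \cdot 88 = -28 + 352 = 324$)
$O = -24$ ($O = 4 \left(-6\right) = -24$)
$v{\left(D \right)} = -190 + D$ ($v{\left(D \right)} = \left(-166 + D\right) - 24 = -190 + D$)
$\frac{1}{v{\left(C \right)} + \frac{598733}{-839110}} = \frac{1}{\left(-190 + 324\right) + \frac{598733}{-839110}} = \frac{1}{134 + 598733 \left(- \frac{1}{839110}\right)} = \frac{1}{134 - \frac{598733}{839110}} = \frac{1}{\frac{111842007}{839110}} = \frac{839110}{111842007}$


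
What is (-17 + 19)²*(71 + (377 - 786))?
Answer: -1352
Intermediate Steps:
(-17 + 19)²*(71 + (377 - 786)) = 2²*(71 - 409) = 4*(-338) = -1352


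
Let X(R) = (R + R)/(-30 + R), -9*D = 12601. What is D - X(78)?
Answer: -50521/36 ≈ -1403.4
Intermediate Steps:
D = -12601/9 (D = -1/9*12601 = -12601/9 ≈ -1400.1)
X(R) = 2*R/(-30 + R) (X(R) = (2*R)/(-30 + R) = 2*R/(-30 + R))
D - X(78) = -12601/9 - 2*78/(-30 + 78) = -12601/9 - 2*78/48 = -12601/9 - 1*13/4 = -12601/9 - 13/4 = -50521/36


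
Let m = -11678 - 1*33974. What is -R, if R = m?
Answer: 45652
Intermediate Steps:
m = -45652 (m = -11678 - 33974 = -45652)
R = -45652
-R = -1*(-45652) = 45652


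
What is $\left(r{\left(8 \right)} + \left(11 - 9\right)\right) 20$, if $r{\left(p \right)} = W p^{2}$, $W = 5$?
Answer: $6440$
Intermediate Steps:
$r{\left(p \right)} = 5 p^{2}$
$\left(r{\left(8 \right)} + \left(11 - 9\right)\right) 20 = \left(5 \cdot 8^{2} + \left(11 - 9\right)\right) 20 = \left(5 \cdot 64 + 2\right) 20 = \left(320 + 2\right) 20 = 322 \cdot 20 = 6440$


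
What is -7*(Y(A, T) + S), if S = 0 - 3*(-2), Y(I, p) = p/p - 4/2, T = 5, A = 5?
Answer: -35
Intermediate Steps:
Y(I, p) = -1 (Y(I, p) = 1 - 4*½ = 1 - 2 = -1)
S = 6 (S = 0 + 6 = 6)
-7*(Y(A, T) + S) = -7*(-1 + 6) = -7*5 = -35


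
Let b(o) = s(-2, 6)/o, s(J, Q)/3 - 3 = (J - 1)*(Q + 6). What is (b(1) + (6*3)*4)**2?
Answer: 729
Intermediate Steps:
s(J, Q) = 9 + 3*(-1 + J)*(6 + Q) (s(J, Q) = 9 + 3*((J - 1)*(Q + 6)) = 9 + 3*((-1 + J)*(6 + Q)) = 9 + 3*(-1 + J)*(6 + Q))
b(o) = -99/o (b(o) = (-9 - 3*6 + 18*(-2) + 3*(-2)*6)/o = (-9 - 18 - 36 - 36)/o = -99/o)
(b(1) + (6*3)*4)**2 = (-99/1 + (6*3)*4)**2 = (-99*1 + 18*4)**2 = (-99 + 72)**2 = (-27)**2 = 729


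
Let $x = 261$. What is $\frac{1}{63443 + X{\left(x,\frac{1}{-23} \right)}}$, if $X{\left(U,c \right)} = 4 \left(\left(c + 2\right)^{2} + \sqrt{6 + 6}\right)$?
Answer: $\frac{17758237463}{1126907718156337} - \frac{2238728 \sqrt{3}}{1126907718156337} \approx 1.5755 \cdot 10^{-5}$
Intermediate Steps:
$X{\left(U,c \right)} = 4 \left(2 + c\right)^{2} + 8 \sqrt{3}$ ($X{\left(U,c \right)} = 4 \left(\left(2 + c\right)^{2} + \sqrt{12}\right) = 4 \left(\left(2 + c\right)^{2} + 2 \sqrt{3}\right) = 4 \left(2 + c\right)^{2} + 8 \sqrt{3}$)
$\frac{1}{63443 + X{\left(x,\frac{1}{-23} \right)}} = \frac{1}{63443 + \left(4 \left(2 + \frac{1}{-23}\right)^{2} + 8 \sqrt{3}\right)} = \frac{1}{63443 + \left(4 \left(2 - \frac{1}{23}\right)^{2} + 8 \sqrt{3}\right)} = \frac{1}{63443 + \left(4 \left(\frac{45}{23}\right)^{2} + 8 \sqrt{3}\right)} = \frac{1}{63443 + \left(4 \cdot \frac{2025}{529} + 8 \sqrt{3}\right)} = \frac{1}{63443 + \left(\frac{8100}{529} + 8 \sqrt{3}\right)} = \frac{1}{\frac{33569447}{529} + 8 \sqrt{3}}$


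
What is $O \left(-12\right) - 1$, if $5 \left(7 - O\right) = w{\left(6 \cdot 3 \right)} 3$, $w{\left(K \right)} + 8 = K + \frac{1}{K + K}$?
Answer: $- \frac{64}{5} \approx -12.8$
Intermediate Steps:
$w{\left(K \right)} = -8 + K + \frac{1}{2 K}$ ($w{\left(K \right)} = -8 + \left(K + \frac{1}{K + K}\right) = -8 + \left(K + \frac{1}{2 K}\right) = -8 + K + \frac{1}{2 K}$)
$O = \frac{59}{60}$ ($O = 7 - \frac{\left(-8 + 6 \cdot 3 + \frac{1}{2 \cdot 6 \cdot 3}\right) 3}{5} = 7 - \frac{\left(-8 + 18 + \frac{1}{2 \cdot 18}\right) 3}{5} = 7 - \frac{\left(-8 + 18 + \frac{1}{2} \cdot \frac{1}{18}\right) 3}{5} = 7 - \frac{\left(-8 + 18 + \frac{1}{36}\right) 3}{5} = 7 - \frac{\frac{361}{36} \cdot 3}{5} = 7 - \frac{361}{60} = \frac{59}{60} \approx 0.98333$)
$O \left(-12\right) - 1 = \frac{59}{60} \left(-12\right) - 1 = - \frac{59}{5} - 1 = - \frac{64}{5}$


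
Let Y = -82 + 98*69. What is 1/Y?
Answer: 1/6680 ≈ 0.00014970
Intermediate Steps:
Y = 6680 (Y = -82 + 6762 = 6680)
1/Y = 1/6680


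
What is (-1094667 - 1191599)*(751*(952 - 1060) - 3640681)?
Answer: 8508999649874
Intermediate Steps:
(-1094667 - 1191599)*(751*(952 - 1060) - 3640681) = -2286266*(751*(-108) - 3640681) = -2286266*(-81108 - 3640681) = -2286266*(-3721789) = 8508999649874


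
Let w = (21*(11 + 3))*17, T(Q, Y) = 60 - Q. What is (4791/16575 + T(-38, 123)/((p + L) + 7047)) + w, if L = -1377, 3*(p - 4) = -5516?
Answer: 158873054066/31785325 ≈ 4998.3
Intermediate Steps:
p = -5504/3 (p = 4 + (⅓)*(-5516) = 4 - 5516/3 = -5504/3 ≈ -1834.7)
w = 4998 (w = (21*14)*17 = 294*17 = 4998)
(4791/16575 + T(-38, 123)/((p + L) + 7047)) + w = (4791/16575 + (60 - 1*(-38))/((-5504/3 - 1377) + 7047)) + 4998 = (4791*(1/16575) + (60 + 38)/(-9635/3 + 7047)) + 4998 = (1597/5525 + 98/(11506/3)) + 4998 = (1597/5525 + 98*(3/11506)) + 4998 = (1597/5525 + 147/5753) + 4998 = 9999716/31785325 + 4998 = 158873054066/31785325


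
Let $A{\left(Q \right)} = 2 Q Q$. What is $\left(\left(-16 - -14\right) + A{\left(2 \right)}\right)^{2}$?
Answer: $36$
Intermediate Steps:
$A{\left(Q \right)} = 2 Q^{2}$
$\left(\left(-16 - -14\right) + A{\left(2 \right)}\right)^{2} = \left(\left(-16 - -14\right) + 2 \cdot 2^{2}\right)^{2} = \left(\left(-16 + 14\right) + 2 \cdot 4\right)^{2} = \left(-2 + 8\right)^{2} = 6^{2} = 36$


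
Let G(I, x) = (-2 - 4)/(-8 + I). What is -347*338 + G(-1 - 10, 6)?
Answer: -2228428/19 ≈ -1.1729e+5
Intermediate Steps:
G(I, x) = -6/(-8 + I)
-347*338 + G(-1 - 10, 6) = -347*338 - 6/(-8 + (-1 - 10)) = -117286 - 6/(-8 - 11) = -117286 - 6/(-19) = -117286 - 6*(-1/19) = -117286 + 6/19 = -2228428/19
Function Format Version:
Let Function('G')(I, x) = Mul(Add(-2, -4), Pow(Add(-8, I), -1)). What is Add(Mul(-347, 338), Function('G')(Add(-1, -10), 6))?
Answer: Rational(-2228428, 19) ≈ -1.1729e+5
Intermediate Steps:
Function('G')(I, x) = Mul(-6, Pow(Add(-8, I), -1))
Add(Mul(-347, 338), Function('G')(Add(-1, -10), 6)) = Add(Mul(-347, 338), Mul(-6, Pow(Add(-8, Add(-1, -10)), -1))) = Add(-117286, Mul(-6, Pow(Add(-8, -11), -1))) = Add(-117286, Mul(-6, Pow(-19, -1))) = Add(-117286, Mul(-6, Rational(-1, 19))) = Add(-117286, Rational(6, 19)) = Rational(-2228428, 19)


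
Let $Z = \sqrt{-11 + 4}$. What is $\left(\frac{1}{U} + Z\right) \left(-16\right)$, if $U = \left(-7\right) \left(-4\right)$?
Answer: $- \frac{4}{7} - 16 i \sqrt{7} \approx -0.57143 - 42.332 i$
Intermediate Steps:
$Z = i \sqrt{7}$ ($Z = \sqrt{-7} = i \sqrt{7} \approx 2.6458 i$)
$U = 28$
$\left(\frac{1}{U} + Z\right) \left(-16\right) = \left(\frac{1}{28} + i \sqrt{7}\right) \left(-16\right) = - \frac{4}{7} - 16 i \sqrt{7}$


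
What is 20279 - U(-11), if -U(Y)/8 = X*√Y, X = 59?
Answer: 20279 + 472*I*√11 ≈ 20279.0 + 1565.4*I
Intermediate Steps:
U(Y) = -472*√Y
20279 - U(-11) = 20279 - (-472)*√(-11) = 20279 - (-472)*I*√11 = 20279 + 472*I*√11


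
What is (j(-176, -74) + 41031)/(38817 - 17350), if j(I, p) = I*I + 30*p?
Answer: 69787/21467 ≈ 3.2509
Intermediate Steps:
j(I, p) = I² + 30*p
(j(-176, -74) + 41031)/(38817 - 17350) = (((-176)² + 30*(-74)) + 41031)/(38817 - 17350) = ((30976 - 2220) + 41031)/21467 = (28756 + 41031)*(1/21467) = 69787*(1/21467) = 69787/21467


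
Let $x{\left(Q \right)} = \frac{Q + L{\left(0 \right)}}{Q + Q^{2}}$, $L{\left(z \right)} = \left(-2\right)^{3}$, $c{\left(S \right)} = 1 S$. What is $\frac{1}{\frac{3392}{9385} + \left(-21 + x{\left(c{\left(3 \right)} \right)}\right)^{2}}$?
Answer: $\frac{1351440}{620358313} \approx 0.0021785$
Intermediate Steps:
$c{\left(S \right)} = S$
$L{\left(z \right)} = -8$
$x{\left(Q \right)} = \frac{-8 + Q}{Q + Q^{2}}$ ($x{\left(Q \right)} = \frac{Q - 8}{Q + Q^{2}} = \frac{-8 + Q}{Q + Q^{2}}$)
$\frac{1}{\frac{3392}{9385} + \left(-21 + x{\left(c{\left(3 \right)} \right)}\right)^{2}} = \frac{1}{\frac{3392}{9385} + \left(-21 + \frac{-8 + 3}{3 \left(1 + 3\right)}\right)^{2}} = \frac{1}{3392 \cdot \frac{1}{9385} + \left(-21 + \frac{1}{3} \cdot \frac{1}{4} \left(-5\right)\right)^{2}} = \frac{1}{\frac{3392}{9385} + \left(-21 + \frac{1}{3} \cdot \frac{1}{4} \left(-5\right)\right)^{2}} = \frac{1}{\frac{3392}{9385} + \left(-21 - \frac{5}{12}\right)^{2}} = \frac{1}{\frac{3392}{9385} + \left(- \frac{257}{12}\right)^{2}} = \frac{1}{\frac{3392}{9385} + \frac{66049}{144}} = \frac{1}{\frac{620358313}{1351440}} = \frac{1351440}{620358313}$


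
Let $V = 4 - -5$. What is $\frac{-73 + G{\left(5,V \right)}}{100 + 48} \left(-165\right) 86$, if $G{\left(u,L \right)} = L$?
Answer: $\frac{227040}{37} \approx 6136.2$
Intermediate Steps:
$V = 9$ ($V = 4 + 5 = 9$)
$\frac{-73 + G{\left(5,V \right)}}{100 + 48} \left(-165\right) 86 = \frac{-73 + 9}{100 + 48} \left(-165\right) 86 = - \frac{64}{148} \left(-165\right) 86 = \left(-64\right) \frac{1}{148} \left(-165\right) 86 = \left(- \frac{16}{37}\right) \left(-165\right) 86 = \frac{2640}{37} \cdot 86 = \frac{227040}{37}$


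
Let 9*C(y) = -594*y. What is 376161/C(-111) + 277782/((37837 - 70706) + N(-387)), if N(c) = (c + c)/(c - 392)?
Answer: 2682001242823/62525400234 ≈ 42.895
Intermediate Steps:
C(y) = -66*y (C(y) = (-594*y)/9 = -66*y)
N(c) = 2*c/(-392 + c) (N(c) = (2*c)/(-392 + c) = 2*c/(-392 + c))
376161/C(-111) + 277782/((37837 - 70706) + N(-387)) = 376161/((-66*(-111))) + 277782/((37837 - 70706) + 2*(-387)/(-392 - 387)) = 376161/7326 + 277782/(-32869 + 2*(-387)/(-779)) = 376161*(1/7326) + 277782/(-32869 + 2*(-387)*(-1/779)) = 125387/2442 + 277782/(-32869 + 774/779) = 125387/2442 + 277782/(-25604177/779) = 125387/2442 + 277782*(-779/25604177) = 125387/2442 - 216392178/25604177 = 2682001242823/62525400234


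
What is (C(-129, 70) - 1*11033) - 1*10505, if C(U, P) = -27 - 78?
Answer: -21643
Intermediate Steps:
C(U, P) = -105
(C(-129, 70) - 1*11033) - 1*10505 = (-105 - 1*11033) - 1*10505 = (-105 - 11033) - 10505 = -11138 - 10505 = -21643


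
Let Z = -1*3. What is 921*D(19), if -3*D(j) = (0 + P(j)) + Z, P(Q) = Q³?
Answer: -2104792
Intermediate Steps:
Z = -3
D(j) = 1 - j³/3 (D(j) = -((0 + j³) - 3)/3 = -(j³ - 3)/3 = -(-3 + j³)/3 = 1 - j³/3)
921*D(19) = 921*(1 - ⅓*19³) = 921*(1 - ⅓*6859) = 921*(1 - 6859/3) = 921*(-6856/3) = -2104792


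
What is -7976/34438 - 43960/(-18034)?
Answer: 342513824/155263723 ≈ 2.2060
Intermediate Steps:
-7976/34438 - 43960/(-18034) = -7976*1/34438 - 43960*(-1/18034) = -3988/17219 + 21980/9017 = 342513824/155263723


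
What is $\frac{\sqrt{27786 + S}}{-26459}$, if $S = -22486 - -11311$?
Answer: $- \frac{7 \sqrt{339}}{26459} \approx -0.0048711$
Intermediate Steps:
$S = -11175$ ($S = -22486 + 11311 = -11175$)
$\frac{\sqrt{27786 + S}}{-26459} = \frac{\sqrt{27786 - 11175}}{-26459} = \sqrt{16611} \left(- \frac{1}{26459}\right) = 7 \sqrt{339} \left(- \frac{1}{26459}\right) = - \frac{7 \sqrt{339}}{26459}$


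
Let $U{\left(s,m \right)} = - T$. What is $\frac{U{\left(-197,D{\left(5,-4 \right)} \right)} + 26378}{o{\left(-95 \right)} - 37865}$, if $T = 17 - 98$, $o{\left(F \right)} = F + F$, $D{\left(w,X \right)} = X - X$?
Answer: $- \frac{26459}{38055} \approx -0.69528$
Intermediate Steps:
$D{\left(w,X \right)} = 0$
$o{\left(F \right)} = 2 F$
$T = -81$
$U{\left(s,m \right)} = 81$ ($U{\left(s,m \right)} = \left(-1\right) \left(-81\right) = 81$)
$\frac{U{\left(-197,D{\left(5,-4 \right)} \right)} + 26378}{o{\left(-95 \right)} - 37865} = \frac{81 + 26378}{2 \left(-95\right) - 37865} = \frac{26459}{-190 - 37865} = \frac{26459}{-38055} = 26459 \left(- \frac{1}{38055}\right) = - \frac{26459}{38055}$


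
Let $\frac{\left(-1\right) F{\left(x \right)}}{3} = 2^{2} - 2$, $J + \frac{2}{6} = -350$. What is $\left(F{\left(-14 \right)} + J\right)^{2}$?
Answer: $\frac{1142761}{9} \approx 1.2697 \cdot 10^{5}$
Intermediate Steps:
$J = - \frac{1051}{3}$ ($J = - \frac{1}{3} - 350 = - \frac{1051}{3} \approx -350.33$)
$F{\left(x \right)} = -6$ ($F{\left(x \right)} = - 3 \left(2^{2} - 2\right) = - 3 \left(4 - 2\right) = \left(-3\right) 2 = -6$)
$\left(F{\left(-14 \right)} + J\right)^{2} = \left(-6 - \frac{1051}{3}\right)^{2} = \left(- \frac{1069}{3}\right)^{2} = \frac{1142761}{9}$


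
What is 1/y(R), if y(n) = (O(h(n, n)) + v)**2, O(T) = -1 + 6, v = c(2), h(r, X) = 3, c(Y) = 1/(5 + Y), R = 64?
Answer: 49/1296 ≈ 0.037809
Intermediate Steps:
v = 1/7 (v = 1/(5 + 2) = 1/7 ≈ 0.14286)
O(T) = 5
y(n) = 1296/49 (y(n) = (5 + 1/7)**2 = (36/7)**2 = 1296/49)
1/y(R) = 1/(1296/49) = 49/1296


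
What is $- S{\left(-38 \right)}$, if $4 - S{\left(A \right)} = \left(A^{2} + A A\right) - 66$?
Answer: $2818$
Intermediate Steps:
$S{\left(A \right)} = 70 - 2 A^{2}$ ($S{\left(A \right)} = 4 - \left(\left(A^{2} + A A\right) - 66\right) = 4 - \left(\left(A^{2} + A^{2}\right) - 66\right) = 4 - \left(2 A^{2} - 66\right) = 4 - \left(-66 + 2 A^{2}\right) = 70 - 2 A^{2}$)
$- S{\left(-38 \right)} = - (70 - 2 \left(-38\right)^{2}) = - (70 - 2888) = \left(-1\right) \left(-2818\right) = 2818$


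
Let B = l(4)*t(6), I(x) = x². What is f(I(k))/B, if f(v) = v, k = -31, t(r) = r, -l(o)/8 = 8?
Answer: -961/384 ≈ -2.5026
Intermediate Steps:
l(o) = -64 (l(o) = -8*8 = -64)
B = -384 (B = -64*6 = -384)
f(I(k))/B = (-31)²/(-384) = 961*(-1/384) = -961/384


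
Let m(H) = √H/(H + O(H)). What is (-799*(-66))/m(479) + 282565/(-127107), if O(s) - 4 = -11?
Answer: -282565/127107 + 24890448*√479/479 ≈ 1.1373e+6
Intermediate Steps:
O(s) = -7 (O(s) = 4 - 11 = -7)
m(H) = √H/(-7 + H) (m(H) = √H/(H - 7) = √H/(-7 + H))
(-799*(-66))/m(479) + 282565/(-127107) = (-799*(-66))/((√479/(-7 + 479))) + 282565/(-127107) = 52734/((√479/472)) + 282565*(-1/127107) = 52734/((√479*(1/472))) - 282565/127107 = 52734/((√479/472)) - 282565/127107 = 52734*(472*√479/479) - 282565/127107 = 24890448*√479/479 - 282565/127107 = -282565/127107 + 24890448*√479/479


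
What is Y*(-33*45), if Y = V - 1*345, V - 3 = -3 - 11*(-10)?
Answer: 348975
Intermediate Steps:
V = 110 (V = 3 + (-3 - 11*(-10)) = 3 + (-3 + 110) = 3 + 107 = 110)
Y = -235 (Y = 110 - 1*345 = 110 - 345 = -235)
Y*(-33*45) = -(-7755)*45 = -235*(-1485) = 348975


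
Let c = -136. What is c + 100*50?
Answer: 4864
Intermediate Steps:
c + 100*50 = -136 + 100*50 = -136 + 5000 = 4864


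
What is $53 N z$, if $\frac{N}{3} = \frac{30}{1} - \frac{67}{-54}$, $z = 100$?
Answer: $\frac{4470550}{9} \approx 4.9673 \cdot 10^{5}$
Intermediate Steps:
$N = \frac{1687}{18}$ ($N = 3 \left(\frac{30}{1} - \frac{67}{-54}\right) = 3 \left(30 \cdot 1 - - \frac{67}{54}\right) = 3 \left(30 + \frac{67}{54}\right) = 3 \cdot \frac{1687}{54} = \frac{1687}{18} \approx 93.722$)
$53 N z = 53 \cdot \frac{1687}{18} \cdot 100 = \frac{89411}{18} \cdot 100 = \frac{4470550}{9}$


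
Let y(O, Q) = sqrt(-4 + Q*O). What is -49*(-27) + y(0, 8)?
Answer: 1323 + 2*I ≈ 1323.0 + 2.0*I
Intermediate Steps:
y(O, Q) = sqrt(-4 + O*Q)
-49*(-27) + y(0, 8) = -49*(-27) + sqrt(-4 + 0*8) = 1323 + sqrt(-4 + 0) = 1323 + sqrt(-4) = 1323 + 2*I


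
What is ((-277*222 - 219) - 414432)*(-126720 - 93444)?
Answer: 104829987780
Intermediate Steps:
((-277*222 - 219) - 414432)*(-126720 - 93444) = ((-61494 - 219) - 414432)*(-220164) = (-61713 - 414432)*(-220164) = -476145*(-220164) = 104829987780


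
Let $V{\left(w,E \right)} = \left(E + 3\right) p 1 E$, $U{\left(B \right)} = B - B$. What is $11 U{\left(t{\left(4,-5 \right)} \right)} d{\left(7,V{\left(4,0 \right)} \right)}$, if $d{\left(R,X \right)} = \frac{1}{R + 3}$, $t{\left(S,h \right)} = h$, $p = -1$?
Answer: $0$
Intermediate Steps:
$U{\left(B \right)} = 0$
$V{\left(w,E \right)} = - E \left(3 + E\right)$ ($V{\left(w,E \right)} = \left(E + 3\right) \left(-1\right) 1 E = \left(3 + E\right) \left(- E\right) = - E \left(3 + E\right)$)
$d{\left(R,X \right)} = \frac{1}{3 + R}$
$11 U{\left(t{\left(4,-5 \right)} \right)} d{\left(7,V{\left(4,0 \right)} \right)} = \frac{11 \cdot 0}{3 + 7} = \frac{0}{10} = 0 \cdot \frac{1}{10} = 0$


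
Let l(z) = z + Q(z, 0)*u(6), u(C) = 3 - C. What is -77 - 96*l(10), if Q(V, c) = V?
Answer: 1843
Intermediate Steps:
l(z) = -2*z (l(z) = z + z*(3 - 1*6) = z + z*(3 - 6) = z + z*(-3) = z - 3*z = -2*z)
-77 - 96*l(10) = -77 - (-192)*10 = -77 - 96*(-20) = -77 + 1920 = 1843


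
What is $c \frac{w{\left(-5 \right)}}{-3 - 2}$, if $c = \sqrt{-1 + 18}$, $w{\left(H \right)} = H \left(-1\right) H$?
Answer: $5 \sqrt{17} \approx 20.616$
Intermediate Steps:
$w{\left(H \right)} = - H^{2}$ ($w{\left(H \right)} = - H H = - H^{2}$)
$c = \sqrt{17} \approx 4.1231$
$c \frac{w{\left(-5 \right)}}{-3 - 2} = \sqrt{17} \frac{\left(-1\right) \left(-5\right)^{2}}{-3 - 2} = \sqrt{17} \frac{\left(-1\right) 25}{-5} = \sqrt{17} \left(\left(-25\right) \left(- \frac{1}{5}\right)\right) = \sqrt{17} \cdot 5 = 5 \sqrt{17}$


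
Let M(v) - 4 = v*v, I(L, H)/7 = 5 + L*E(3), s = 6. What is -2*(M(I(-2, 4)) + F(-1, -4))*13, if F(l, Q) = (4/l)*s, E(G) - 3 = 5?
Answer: -153634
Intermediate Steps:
E(G) = 8 (E(G) = 3 + 5 = 8)
I(L, H) = 35 + 56*L (I(L, H) = 7*(5 + L*8) = 7*(5 + 8*L) = 35 + 56*L)
M(v) = 4 + v² (M(v) = 4 + v*v = 4 + v²)
F(l, Q) = 24/l (F(l, Q) = (4/l)*6 = 24/l)
-2*(M(I(-2, 4)) + F(-1, -4))*13 = -2*((4 + (35 + 56*(-2))²) + 24/(-1))*13 = -2*((4 + (35 - 112)²) + 24*(-1))*13 = -2*((4 + (-77)²) - 24)*13 = -2*((4 + 5929) - 24)*13 = -2*(5933 - 24)*13 = -2*5909*13 = -11818*13 = -153634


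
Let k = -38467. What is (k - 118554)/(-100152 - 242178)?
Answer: 157021/342330 ≈ 0.45868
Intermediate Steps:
(k - 118554)/(-100152 - 242178) = (-38467 - 118554)/(-100152 - 242178) = -157021/(-342330) = -157021*(-1/342330) = 157021/342330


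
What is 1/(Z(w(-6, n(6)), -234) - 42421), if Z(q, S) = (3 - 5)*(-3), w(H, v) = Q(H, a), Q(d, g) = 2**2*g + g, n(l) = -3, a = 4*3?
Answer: -1/42415 ≈ -2.3577e-5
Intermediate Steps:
a = 12
Q(d, g) = 5*g (Q(d, g) = 4*g + g = 5*g)
w(H, v) = 60 (w(H, v) = 5*12 = 60)
Z(q, S) = 6 (Z(q, S) = -2*(-3) = 6)
1/(Z(w(-6, n(6)), -234) - 42421) = 1/(6 - 42421) = 1/(-42415) = -1/42415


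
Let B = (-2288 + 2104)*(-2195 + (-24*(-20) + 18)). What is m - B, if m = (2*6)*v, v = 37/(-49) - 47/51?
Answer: -260119344/833 ≈ -3.1227e+5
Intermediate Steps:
v = -4190/2499 (v = 37*(-1/49) - 47*1/51 = -37/49 - 47/51 = -4190/2499 ≈ -1.6767)
B = 312248 (B = -184*(-2195 + (480 + 18)) = -184*(-2195 + 498) = -184*(-1697) = 312248)
m = -16760/833 (m = (2*6)*(-4190/2499) = 12*(-4190/2499) = -16760/833 ≈ -20.120)
m - B = -16760/833 - 1*312248 = -16760/833 - 312248 = -260119344/833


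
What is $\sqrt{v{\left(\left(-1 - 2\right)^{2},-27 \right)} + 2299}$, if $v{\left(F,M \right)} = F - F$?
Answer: $11 \sqrt{19} \approx 47.948$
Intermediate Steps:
$v{\left(F,M \right)} = 0$
$\sqrt{v{\left(\left(-1 - 2\right)^{2},-27 \right)} + 2299} = \sqrt{0 + 2299} = \sqrt{2299} = 11 \sqrt{19}$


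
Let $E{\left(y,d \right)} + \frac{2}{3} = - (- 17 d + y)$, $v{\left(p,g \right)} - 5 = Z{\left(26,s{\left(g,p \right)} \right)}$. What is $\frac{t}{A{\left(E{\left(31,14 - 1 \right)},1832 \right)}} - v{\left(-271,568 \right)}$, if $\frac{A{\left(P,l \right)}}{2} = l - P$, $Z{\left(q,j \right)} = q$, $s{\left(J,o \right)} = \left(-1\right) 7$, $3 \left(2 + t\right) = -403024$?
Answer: $- \frac{354283}{4928} \approx -71.892$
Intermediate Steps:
$t = - \frac{403030}{3}$ ($t = -2 + \frac{1}{3} \left(-403024\right) = -2 - \frac{403024}{3} = - \frac{403030}{3} \approx -1.3434 \cdot 10^{5}$)
$s{\left(J,o \right)} = -7$
$v{\left(p,g \right)} = 31$ ($v{\left(p,g \right)} = 5 + 26 = 31$)
$E{\left(y,d \right)} = - \frac{2}{3} - y + 17 d$ ($E{\left(y,d \right)} = - \frac{2}{3} - \left(- 17 d + y\right) = - \frac{2}{3} - \left(y - 17 d\right) = - \frac{2}{3} + \left(- y + 17 d\right) = - \frac{2}{3} - y + 17 d$)
$A{\left(P,l \right)} = - 2 P + 2 l$ ($A{\left(P,l \right)} = 2 \left(l - P\right) = - 2 P + 2 l$)
$\frac{t}{A{\left(E{\left(31,14 - 1 \right)},1832 \right)}} - v{\left(-271,568 \right)} = - \frac{403030}{3 \left(- 2 \left(- \frac{2}{3} - 31 + 17 \left(14 - 1\right)\right) + 2 \cdot 1832\right)} - 31 = - \frac{403030}{3 \left(- 2 \left(- \frac{2}{3} - 31 + 17 \cdot 13\right) + 3664\right)} - 31 = - \frac{403030}{3 \left(- 2 \left(- \frac{2}{3} - 31 + 221\right) + 3664\right)} - 31 = - \frac{403030}{3 \left(\left(-2\right) \frac{568}{3} + 3664\right)} - 31 = - \frac{403030}{3 \left(- \frac{1136}{3} + 3664\right)} - 31 = - \frac{403030}{3 \cdot \frac{9856}{3}} - 31 = \left(- \frac{403030}{3}\right) \frac{3}{9856} - 31 = - \frac{201515}{4928} - 31 = - \frac{354283}{4928}$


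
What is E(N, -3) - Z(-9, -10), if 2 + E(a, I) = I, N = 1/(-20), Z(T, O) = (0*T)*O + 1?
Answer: -6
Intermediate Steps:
Z(T, O) = 1 (Z(T, O) = 0*O + 1 = 0 + 1 = 1)
N = -1/20 ≈ -0.050000
E(a, I) = -2 + I
E(N, -3) - Z(-9, -10) = (-2 - 3) - 1*1 = -5 - 1 = -6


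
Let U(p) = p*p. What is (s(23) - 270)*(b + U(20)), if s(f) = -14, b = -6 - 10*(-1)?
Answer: -114736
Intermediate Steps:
b = 4 (b = -6 + 10 = 4)
U(p) = p²
(s(23) - 270)*(b + U(20)) = (-14 - 270)*(4 + 20²) = -284*(4 + 400) = -284*404 = -114736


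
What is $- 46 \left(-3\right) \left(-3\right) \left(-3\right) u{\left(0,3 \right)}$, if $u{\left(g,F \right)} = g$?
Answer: $0$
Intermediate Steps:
$- 46 \left(-3\right) \left(-3\right) \left(-3\right) u{\left(0,3 \right)} = - 46 \left(-3\right) \left(-3\right) \left(-3\right) 0 = - 46 \cdot 9 \left(-3\right) 0 = \left(-46\right) \left(-27\right) 0 = 1242 \cdot 0 = 0$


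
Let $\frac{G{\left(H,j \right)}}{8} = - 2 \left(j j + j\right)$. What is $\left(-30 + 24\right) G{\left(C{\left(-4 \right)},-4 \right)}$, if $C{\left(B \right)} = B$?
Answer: $1152$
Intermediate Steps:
$G{\left(H,j \right)} = - 16 j - 16 j^{2}$ ($G{\left(H,j \right)} = 8 \left(- 2 \left(j j + j\right)\right) = 8 \left(- 2 \left(j^{2} + j\right)\right) = 8 \left(- 2 \left(j + j^{2}\right)\right) = 8 \left(- 2 j - 2 j^{2}\right) = - 16 j - 16 j^{2}$)
$\left(-30 + 24\right) G{\left(C{\left(-4 \right)},-4 \right)} = \left(-30 + 24\right) \left(\left(-16\right) \left(-4\right) \left(1 - 4\right)\right) = - 6 \left(\left(-16\right) \left(-4\right) \left(-3\right)\right) = \left(-6\right) \left(-192\right) = 1152$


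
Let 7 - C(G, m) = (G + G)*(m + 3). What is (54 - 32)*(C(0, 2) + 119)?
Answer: 2772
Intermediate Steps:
C(G, m) = 7 - 2*G*(3 + m) (C(G, m) = 7 - (G + G)*(m + 3) = 7 - 2*G*(3 + m))
(54 - 32)*(C(0, 2) + 119) = (54 - 32)*((7 - 6*0 - 2*0*2) + 119) = 22*((7 + 0 + 0) + 119) = 22*(7 + 119) = 22*126 = 2772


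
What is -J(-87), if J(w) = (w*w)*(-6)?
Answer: 45414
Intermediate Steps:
J(w) = -6*w**2 (J(w) = w**2*(-6) = -6*w**2)
-J(-87) = -(-6)*(-87)**2 = -(-6)*7569 = -1*(-45414) = 45414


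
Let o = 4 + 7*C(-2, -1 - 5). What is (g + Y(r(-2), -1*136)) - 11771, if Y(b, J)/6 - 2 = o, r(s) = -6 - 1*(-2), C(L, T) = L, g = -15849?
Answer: -27668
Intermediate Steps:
o = -10 (o = 4 + 7*(-2) = 4 - 14 = -10)
r(s) = -4 (r(s) = -6 + 2 = -4)
Y(b, J) = -48 (Y(b, J) = 12 + 6*(-10) = 12 - 60 = -48)
(g + Y(r(-2), -1*136)) - 11771 = (-15849 - 48) - 11771 = -15897 - 11771 = -27668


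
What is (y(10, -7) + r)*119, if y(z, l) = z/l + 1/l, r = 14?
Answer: 1479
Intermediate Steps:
y(z, l) = 1/l + z/l (y(z, l) = z/l + 1/l = 1/l + z/l)
(y(10, -7) + r)*119 = ((1 + 10)/(-7) + 14)*119 = (-1/7*11 + 14)*119 = (-11/7 + 14)*119 = (87/7)*119 = 1479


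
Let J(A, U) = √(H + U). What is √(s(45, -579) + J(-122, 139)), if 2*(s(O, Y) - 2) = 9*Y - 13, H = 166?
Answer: √(-2610 + √305) ≈ 50.917*I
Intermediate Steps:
J(A, U) = √(166 + U)
s(O, Y) = -9/2 + 9*Y/2 (s(O, Y) = 2 + (9*Y - 13)/2 = 2 + (-13 + 9*Y)/2 = 2 + (-13/2 + 9*Y/2) = -9/2 + 9*Y/2)
√(s(45, -579) + J(-122, 139)) = √((-9/2 + (9/2)*(-579)) + √(166 + 139)) = √((-9/2 - 5211/2) + √305) = √(-2610 + √305)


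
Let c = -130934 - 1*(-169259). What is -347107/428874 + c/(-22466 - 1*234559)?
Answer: -1408690303/1469751198 ≈ -0.95846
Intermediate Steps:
c = 38325 (c = -130934 + 169259 = 38325)
-347107/428874 + c/(-22466 - 1*234559) = -347107/428874 + 38325/(-22466 - 1*234559) = -347107*1/428874 + 38325/(-22466 - 234559) = -347107/428874 + 38325/(-257025) = -347107/428874 + 38325*(-1/257025) = -347107/428874 - 511/3427 = -1408690303/1469751198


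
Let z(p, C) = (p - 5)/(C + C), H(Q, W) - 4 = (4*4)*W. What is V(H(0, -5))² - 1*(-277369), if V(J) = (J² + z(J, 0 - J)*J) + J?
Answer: 132922837/4 ≈ 3.3231e+7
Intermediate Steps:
H(Q, W) = 4 + 16*W (H(Q, W) = 4 + (4*4)*W = 4 + 16*W)
z(p, C) = (-5 + p)/(2*C) (z(p, C) = (-5 + p)/((2*C)) = (-5 + p)*(1/(2*C)) = (-5 + p)/(2*C))
V(J) = 5/2 + J² + J/2 (V(J) = (J² + ((-5 + J)/(2*(0 - J)))*J) + J = (J² + ((-5 + J)/(2*((-J))))*J) + J = (J² + ((-1/J)*(-5 + J)/2)*J) + J = (J² + (-(-5 + J)/(2*J))*J) + J = (J² + (5/2 - J/2)) + J = (5/2 + J² - J/2) + J = 5/2 + J² + J/2)
V(H(0, -5))² - 1*(-277369) = (5/2 + (4 + 16*(-5))² + (4 + 16*(-5))/2)² - 1*(-277369) = (5/2 + (4 - 80)² + (4 - 80)/2)² + 277369 = (5/2 + (-76)² + (½)*(-76))² + 277369 = (5/2 + 5776 - 38)² + 277369 = (11481/2)² + 277369 = 131813361/4 + 277369 = 132922837/4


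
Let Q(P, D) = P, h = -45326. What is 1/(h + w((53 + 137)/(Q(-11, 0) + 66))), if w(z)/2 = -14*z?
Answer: -11/499650 ≈ -2.2015e-5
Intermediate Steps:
w(z) = -28*z (w(z) = 2*(-14*z) = -28*z)
1/(h + w((53 + 137)/(Q(-11, 0) + 66))) = 1/(-45326 - 28*(53 + 137)/(-11 + 66)) = 1/(-45326 - 5320/55) = 1/(-45326 - 28*38/11) = 1/(-45326 - 1064/11) = 1/(-499650/11) = -11/499650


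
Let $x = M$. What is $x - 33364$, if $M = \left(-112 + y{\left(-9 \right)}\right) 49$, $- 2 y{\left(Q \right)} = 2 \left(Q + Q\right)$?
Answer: $-37970$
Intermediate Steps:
$y{\left(Q \right)} = - 2 Q$ ($y{\left(Q \right)} = - \frac{2 \left(Q + Q\right)}{2} = - \frac{2 \cdot 2 Q}{2} = - \frac{4 Q}{2} = - 2 Q$)
$M = -4606$ ($M = \left(-112 - -18\right) 49 = \left(-112 + 18\right) 49 = \left(-94\right) 49 = -4606$)
$x = -4606$
$x - 33364 = -4606 - 33364 = -37970$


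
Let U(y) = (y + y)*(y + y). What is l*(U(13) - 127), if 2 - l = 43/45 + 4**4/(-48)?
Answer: 17507/5 ≈ 3501.4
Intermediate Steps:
U(y) = 4*y**2 (U(y) = (2*y)*(2*y) = 4*y**2)
l = 287/45 (l = 2 - (43/45 + 4**4/(-48)) = 2 - (43*(1/45) + 256*(-1/48)) = 2 - (43/45 - 16/3) = 2 - 1*(-197/45) = 2 + 197/45 = 287/45 ≈ 6.3778)
l*(U(13) - 127) = 287*(4*13**2 - 127)/45 = 287*(4*169 - 127)/45 = 287*(676 - 127)/45 = (287/45)*549 = 17507/5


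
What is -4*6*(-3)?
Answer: 72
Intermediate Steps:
-4*6*(-3) = -24*(-3) = 72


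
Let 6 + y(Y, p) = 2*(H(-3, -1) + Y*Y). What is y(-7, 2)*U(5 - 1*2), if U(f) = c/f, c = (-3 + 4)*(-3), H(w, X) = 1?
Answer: -94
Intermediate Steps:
c = -3 (c = 1*(-3) = -3)
U(f) = -3/f
y(Y, p) = -4 + 2*Y**2 (y(Y, p) = -6 + 2*(1 + Y*Y) = -6 + 2*(1 + Y**2) = -6 + (2 + 2*Y**2) = -4 + 2*Y**2)
y(-7, 2)*U(5 - 1*2) = (-4 + 2*(-7)**2)*(-3/(5 - 1*2)) = (-4 + 2*49)*(-3/(5 - 2)) = (-4 + 98)*(-3/3) = 94*(-3*1/3) = 94*(-1) = -94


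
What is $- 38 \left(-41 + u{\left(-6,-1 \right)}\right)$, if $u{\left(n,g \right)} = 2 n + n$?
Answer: $2242$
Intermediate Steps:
$u{\left(n,g \right)} = 3 n$
$- 38 \left(-41 + u{\left(-6,-1 \right)}\right) = - 38 \left(-41 + 3 \left(-6\right)\right) = - 38 \left(-41 - 18\right) = \left(-38\right) \left(-59\right) = 2242$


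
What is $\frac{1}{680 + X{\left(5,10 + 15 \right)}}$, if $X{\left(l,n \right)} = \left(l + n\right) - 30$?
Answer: $\frac{1}{680} \approx 0.0014706$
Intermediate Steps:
$X{\left(l,n \right)} = -30 + l + n$
$\frac{1}{680 + X{\left(5,10 + 15 \right)}} = \frac{1}{680 + \left(-30 + 5 + \left(10 + 15\right)\right)} = \frac{1}{680 + \left(-30 + 5 + 25\right)} = \frac{1}{680 + 0} = \frac{1}{680}$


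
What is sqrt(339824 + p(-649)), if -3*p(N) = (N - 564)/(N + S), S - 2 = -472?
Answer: sqrt(425513907215)/1119 ≈ 582.94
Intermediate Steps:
S = -470 (S = 2 - 472 = -470)
p(N) = -(-564 + N)/(3*(-470 + N)) (p(N) = -(N - 564)/(3*(N - 470)) = -(-564 + N)/(3*(-470 + N)))
sqrt(339824 + p(-649)) = sqrt(339824 + (564 - 1*(-649))/(3*(-470 - 649))) = sqrt(339824 + (1/3)*(564 + 649)/(-1119)) = sqrt(339824 + (1/3)*(-1/1119)*1213) = sqrt(339824 - 1213/3357) = sqrt(1140787955/3357) = sqrt(425513907215)/1119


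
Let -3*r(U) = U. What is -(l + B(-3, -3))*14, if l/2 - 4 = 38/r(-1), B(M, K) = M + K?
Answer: -3220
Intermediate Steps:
r(U) = -U/3
B(M, K) = K + M
l = 236 (l = 8 + 2*(38/((-⅓*(-1)))) = 8 + 2*(38/(⅓)) = 8 + 2*(38*3) = 8 + 2*114 = 8 + 228 = 236)
-(l + B(-3, -3))*14 = -(236 + (-3 - 3))*14 = -(236 - 6)*14 = -230*14 = -1*3220 = -3220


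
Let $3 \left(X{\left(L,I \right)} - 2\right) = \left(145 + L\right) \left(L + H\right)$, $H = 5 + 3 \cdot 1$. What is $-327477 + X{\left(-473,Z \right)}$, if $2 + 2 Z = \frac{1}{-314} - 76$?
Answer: $-276635$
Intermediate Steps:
$Z = - \frac{24493}{628}$ ($Z = -1 + \frac{\frac{1}{-314} - 76}{2} = -1 + \frac{- \frac{1}{314} - 76}{2} = -1 + \frac{1}{2} \left(- \frac{23865}{314}\right) = -1 - \frac{23865}{628} = - \frac{24493}{628} \approx -39.002$)
$H = 8$ ($H = 5 + 3 = 8$)
$X{\left(L,I \right)} = 2 + \frac{\left(8 + L\right) \left(145 + L\right)}{3}$ ($X{\left(L,I \right)} = 2 + \frac{\left(145 + L\right) \left(L + 8\right)}{3} = 2 + \frac{\left(145 + L\right) \left(8 + L\right)}{3} = 2 + \frac{\left(8 + L\right) \left(145 + L\right)}{3}$)
$-327477 + X{\left(-473,Z \right)} = -327477 + \left(\frac{1166}{3} + 51 \left(-473\right) + \frac{\left(-473\right)^{2}}{3}\right) = -327477 + \left(\frac{1166}{3} - 24123 + \frac{1}{3} \cdot 223729\right) = -327477 + \left(\frac{1166}{3} - 24123 + \frac{223729}{3}\right) = -327477 + 50842 = -276635$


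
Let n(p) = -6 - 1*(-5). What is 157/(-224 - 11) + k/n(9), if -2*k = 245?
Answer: 57261/470 ≈ 121.83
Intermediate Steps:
k = -245/2 (k = -½*245 = -245/2 ≈ -122.50)
n(p) = -1 (n(p) = -6 + 5 = -1)
157/(-224 - 11) + k/n(9) = 157/(-224 - 11) - 245/2/(-1) = 157/(-235) - 245/2*(-1) = 157*(-1/235) + 245/2 = -157/235 + 245/2 = 57261/470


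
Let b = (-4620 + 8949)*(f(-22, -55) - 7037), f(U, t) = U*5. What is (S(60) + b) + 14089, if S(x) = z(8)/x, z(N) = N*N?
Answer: -463879094/15 ≈ -3.0925e+7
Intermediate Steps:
z(N) = N**2
S(x) = 64/x (S(x) = 8**2/x = 64/x)
f(U, t) = 5*U
b = -30939363 (b = (-4620 + 8949)*(5*(-22) - 7037) = 4329*(-110 - 7037) = 4329*(-7147) = -30939363)
(S(60) + b) + 14089 = (64/60 - 30939363) + 14089 = (64*(1/60) - 30939363) + 14089 = (16/15 - 30939363) + 14089 = -464090429/15 + 14089 = -463879094/15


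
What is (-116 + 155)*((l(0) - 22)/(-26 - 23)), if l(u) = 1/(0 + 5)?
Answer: 4251/245 ≈ 17.351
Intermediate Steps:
l(u) = ⅕ (l(u) = 1/5 = ⅕)
(-116 + 155)*((l(0) - 22)/(-26 - 23)) = (-116 + 155)*((⅕ - 22)/(-26 - 23)) = 39*(-109/5/(-49)) = 39*(-109/5*(-1/49)) = 39*(109/245) = 4251/245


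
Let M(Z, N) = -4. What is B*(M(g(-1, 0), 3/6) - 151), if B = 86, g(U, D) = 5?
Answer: -13330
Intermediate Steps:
B*(M(g(-1, 0), 3/6) - 151) = 86*(-4 - 151) = 86*(-155) = -13330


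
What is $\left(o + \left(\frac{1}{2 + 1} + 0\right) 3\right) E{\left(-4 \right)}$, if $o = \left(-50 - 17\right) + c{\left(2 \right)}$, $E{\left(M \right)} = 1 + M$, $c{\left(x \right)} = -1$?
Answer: $201$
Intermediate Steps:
$o = -68$ ($o = \left(-50 - 17\right) - 1 = -67 - 1 = -68$)
$\left(o + \left(\frac{1}{2 + 1} + 0\right) 3\right) E{\left(-4 \right)} = \left(-68 + \left(\frac{1}{2 + 1} + 0\right) 3\right) \left(1 - 4\right) = \left(-68 + \left(\frac{1}{3} + 0\right) 3\right) \left(-3\right) = \left(-68 + \frac{1}{3} \cdot 3\right) \left(-3\right) = \left(-68 + 1\right) \left(-3\right) = \left(-67\right) \left(-3\right) = 201$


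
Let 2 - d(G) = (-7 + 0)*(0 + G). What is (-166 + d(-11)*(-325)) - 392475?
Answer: -368266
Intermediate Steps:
d(G) = 2 + 7*G (d(G) = 2 - (-7 + 0)*(0 + G) = 2 - (-7)*G = 2 + 7*G)
(-166 + d(-11)*(-325)) - 392475 = (-166 + (2 + 7*(-11))*(-325)) - 392475 = (-166 + (2 - 77)*(-325)) - 392475 = (-166 - 75*(-325)) - 392475 = (-166 + 24375) - 392475 = 24209 - 392475 = -368266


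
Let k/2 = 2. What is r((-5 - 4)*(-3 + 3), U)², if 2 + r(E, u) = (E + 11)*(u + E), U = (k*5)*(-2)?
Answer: 195364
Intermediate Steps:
k = 4 (k = 2*2 = 4)
U = -40 (U = (4*5)*(-2) = 20*(-2) = -40)
r(E, u) = -2 + (11 + E)*(E + u) (r(E, u) = -2 + (E + 11)*(u + E) = -2 + (11 + E)*(E + u))
r((-5 - 4)*(-3 + 3), U)² = (-2 + ((-5 - 4)*(-3 + 3))² + 11*((-5 - 4)*(-3 + 3)) + 11*(-40) + ((-5 - 4)*(-3 + 3))*(-40))² = (-2 + (-9*0)² + 11*(-9*0) - 440 - 9*0*(-40))² = (-2 + 0² + 11*0 - 440 + 0*(-40))² = (-2 + 0 + 0 - 440 + 0)² = (-442)² = 195364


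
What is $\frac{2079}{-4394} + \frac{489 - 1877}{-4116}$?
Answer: $- \frac{614573}{4521426} \approx -0.13592$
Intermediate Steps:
$\frac{2079}{-4394} + \frac{489 - 1877}{-4116} = 2079 \left(- \frac{1}{4394}\right) + \left(489 - 1877\right) \left(- \frac{1}{4116}\right) = - \frac{2079}{4394} - - \frac{347}{1029} = - \frac{2079}{4394} + \frac{347}{1029} = - \frac{614573}{4521426}$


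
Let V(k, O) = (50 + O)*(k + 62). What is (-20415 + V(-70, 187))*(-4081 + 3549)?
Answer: 11869452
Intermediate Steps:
V(k, O) = (50 + O)*(62 + k)
(-20415 + V(-70, 187))*(-4081 + 3549) = (-20415 + (3100 + 50*(-70) + 62*187 + 187*(-70)))*(-4081 + 3549) = (-20415 + (3100 - 3500 + 11594 - 13090))*(-532) = (-20415 - 1896)*(-532) = -22311*(-532) = 11869452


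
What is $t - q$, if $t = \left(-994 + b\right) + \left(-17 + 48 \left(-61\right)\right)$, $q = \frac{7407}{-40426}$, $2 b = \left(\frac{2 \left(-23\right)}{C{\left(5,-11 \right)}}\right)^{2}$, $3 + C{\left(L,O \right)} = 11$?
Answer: $- \frac{2536997035}{646816} \approx -3922.3$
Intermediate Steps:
$C{\left(L,O \right)} = 8$ ($C{\left(L,O \right)} = -3 + 11 = 8$)
$b = \frac{529}{32}$ ($b = \frac{\left(\frac{2 \left(-23\right)}{8}\right)^{2}}{2} = \frac{\left(\left(-46\right) \frac{1}{8}\right)^{2}}{2} = \frac{\left(- \frac{23}{4}\right)^{2}}{2} = \frac{1}{2} \cdot \frac{529}{16} = \frac{529}{32} \approx 16.531$)
$q = - \frac{7407}{40426}$ ($q = 7407 \left(- \frac{1}{40426}\right) = - \frac{7407}{40426} \approx -0.18322$)
$t = - \frac{125519}{32}$ ($t = \left(-994 + \frac{529}{32}\right) + \left(-17 + 48 \left(-61\right)\right) = - \frac{31279}{32} - 2945 = - \frac{125519}{32} \approx -3922.5$)
$t - q = - \frac{125519}{32} - - \frac{7407}{40426} = - \frac{125519}{32} + \frac{7407}{40426} = - \frac{2536997035}{646816}$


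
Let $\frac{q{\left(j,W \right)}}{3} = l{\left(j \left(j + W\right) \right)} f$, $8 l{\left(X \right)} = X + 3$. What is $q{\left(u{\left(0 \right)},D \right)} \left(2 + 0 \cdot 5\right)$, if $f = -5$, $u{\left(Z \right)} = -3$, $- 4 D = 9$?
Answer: $- \frac{1125}{16} \approx -70.313$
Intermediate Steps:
$D = - \frac{9}{4}$ ($D = \left(- \frac{1}{4}\right) 9 = - \frac{9}{4} \approx -2.25$)
$l{\left(X \right)} = \frac{3}{8} + \frac{X}{8}$ ($l{\left(X \right)} = \frac{X + 3}{8} = \frac{3 + X}{8} = \frac{3}{8} + \frac{X}{8}$)
$q{\left(j,W \right)} = - \frac{45}{8} - \frac{15 j \left(W + j\right)}{8}$ ($q{\left(j,W \right)} = 3 \left(\frac{3}{8} + \frac{j \left(j + W\right)}{8}\right) \left(-5\right) = 3 \left(\frac{3}{8} + \frac{j \left(W + j\right)}{8}\right) \left(-5\right) = 3 \left(- \frac{15}{8} - \frac{5 j \left(W + j\right)}{8}\right) = - \frac{45}{8} - \frac{15 j \left(W + j\right)}{8}$)
$q{\left(u{\left(0 \right)},D \right)} \left(2 + 0 \cdot 5\right) = \left(- \frac{45}{8} - - \frac{45 \left(- \frac{9}{4} - 3\right)}{8}\right) \left(2 + 0 \cdot 5\right) = \left(- \frac{45}{8} - \left(- \frac{45}{8}\right) \left(- \frac{21}{4}\right)\right) \left(2 + 0\right) = \left(- \frac{45}{8} - \frac{945}{32}\right) 2 = \left(- \frac{1125}{32}\right) 2 = - \frac{1125}{16}$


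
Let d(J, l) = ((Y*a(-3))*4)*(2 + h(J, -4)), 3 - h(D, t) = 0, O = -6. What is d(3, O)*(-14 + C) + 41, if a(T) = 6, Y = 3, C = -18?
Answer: -11479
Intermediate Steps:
h(D, t) = 3 (h(D, t) = 3 - 1*0 = 3 + 0 = 3)
d(J, l) = 360 (d(J, l) = ((3*6)*4)*(2 + 3) = (18*4)*5 = 72*5 = 360)
d(3, O)*(-14 + C) + 41 = 360*(-14 - 18) + 41 = 360*(-32) + 41 = -11520 + 41 = -11479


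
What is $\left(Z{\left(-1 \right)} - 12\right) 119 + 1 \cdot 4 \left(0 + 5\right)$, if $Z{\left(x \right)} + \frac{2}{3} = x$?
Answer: $- \frac{4819}{3} \approx -1606.3$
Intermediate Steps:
$Z{\left(x \right)} = - \frac{2}{3} + x$
$\left(Z{\left(-1 \right)} - 12\right) 119 + 1 \cdot 4 \left(0 + 5\right) = \left(\left(- \frac{2}{3} - 1\right) - 12\right) 119 + 1 \cdot 4 \left(0 + 5\right) = \left(- \frac{5}{3} - 12\right) 119 + 4 \cdot 5 = \left(- \frac{41}{3}\right) 119 + 20 = - \frac{4879}{3} + 20 = - \frac{4819}{3}$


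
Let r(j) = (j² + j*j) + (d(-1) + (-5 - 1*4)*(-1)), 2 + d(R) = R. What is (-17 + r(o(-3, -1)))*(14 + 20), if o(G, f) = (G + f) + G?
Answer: 2958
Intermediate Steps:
d(R) = -2 + R
o(G, f) = f + 2*G
r(j) = 6 + 2*j² (r(j) = (j² + j*j) + ((-2 - 1) + (-5 - 1*4)*(-1)) = (j² + j²) + (-3 + (-5 - 4)*(-1)) = 2*j² + (-3 - 9*(-1)) = 2*j² + (-3 + 9) = 2*j² + 6 = 6 + 2*j²)
(-17 + r(o(-3, -1)))*(14 + 20) = (-17 + (6 + 2*(-1 + 2*(-3))²))*(14 + 20) = (-17 + (6 + 2*(-1 - 6)²))*34 = (-17 + (6 + 2*(-7)²))*34 = (-17 + (6 + 2*49))*34 = (-17 + (6 + 98))*34 = (-17 + 104)*34 = 87*34 = 2958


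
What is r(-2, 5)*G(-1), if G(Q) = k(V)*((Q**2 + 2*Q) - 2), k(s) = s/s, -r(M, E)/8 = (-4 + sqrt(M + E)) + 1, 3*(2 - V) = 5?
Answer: -72 + 24*sqrt(3) ≈ -30.431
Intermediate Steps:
V = 1/3 (V = 2 - 1/3*5 = 2 - 5/3 = 1/3 ≈ 0.33333)
r(M, E) = 24 - 8*sqrt(E + M) (r(M, E) = -8*((-4 + sqrt(M + E)) + 1) = -8*((-4 + sqrt(E + M)) + 1) = -8*(-3 + sqrt(E + M)) = 24 - 8*sqrt(E + M))
k(s) = 1
G(Q) = -2 + Q**2 + 2*Q (G(Q) = 1*((Q**2 + 2*Q) - 2) = 1*(-2 + Q**2 + 2*Q) = -2 + Q**2 + 2*Q)
r(-2, 5)*G(-1) = (24 - 8*sqrt(5 - 2))*(-2 + (-1)**2 + 2*(-1)) = (24 - 8*sqrt(3))*(-2 + 1 - 2) = (24 - 8*sqrt(3))*(-3) = -72 + 24*sqrt(3)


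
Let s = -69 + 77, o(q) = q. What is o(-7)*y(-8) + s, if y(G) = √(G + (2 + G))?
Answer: 8 - 7*I*√14 ≈ 8.0 - 26.192*I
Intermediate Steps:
s = 8
y(G) = √(2 + 2*G)
o(-7)*y(-8) + s = -7*√(2 + 2*(-8)) + 8 = -7*√(2 - 16) + 8 = -7*I*√14 + 8 = 8 - 7*I*√14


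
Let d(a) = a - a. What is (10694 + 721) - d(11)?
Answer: 11415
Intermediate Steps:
d(a) = 0
(10694 + 721) - d(11) = (10694 + 721) - 1*0 = 11415 + 0 = 11415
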